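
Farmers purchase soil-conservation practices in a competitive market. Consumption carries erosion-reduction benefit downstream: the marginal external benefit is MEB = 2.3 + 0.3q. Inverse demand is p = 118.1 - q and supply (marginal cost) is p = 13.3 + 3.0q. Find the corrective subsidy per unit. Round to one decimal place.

Social marginal benefit = demand + MEB = 120.4 - 0.7q.
Set SMB = MC: 120.4 - 0.7q = 13.3 + 3.0q → q* = 28.9459.
The Pigouvian subsidy equals MEB at q*: 2.3 + 0.3×28.9459 = 10.9838.

subsidy = 11.0 per unit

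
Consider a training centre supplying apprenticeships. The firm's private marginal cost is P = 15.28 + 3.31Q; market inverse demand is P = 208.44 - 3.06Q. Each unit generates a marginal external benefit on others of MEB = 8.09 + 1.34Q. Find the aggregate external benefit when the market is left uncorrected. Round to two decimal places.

861.39

Market equilibrium (private): 15.28 + 3.31Q = 208.44 - 3.06Q → Q_m = 30.3234.
Total external benefit = ∫₀^{Q_m} (8.09 + 1.34Q) dQ = 8.09×30.3234 + ½×1.34×30.3234² = 861.3871.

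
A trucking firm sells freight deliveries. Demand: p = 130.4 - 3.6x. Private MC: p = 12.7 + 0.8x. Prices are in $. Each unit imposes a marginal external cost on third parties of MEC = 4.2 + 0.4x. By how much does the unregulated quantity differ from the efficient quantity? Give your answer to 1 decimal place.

Market equilibrium (private): 12.7 + 0.8x = 130.4 - 3.6x → x_m = 26.7500.
Social marginal cost = private MC + MEC = 16.9 + 1.2x.
Set SMC = demand: 16.9 + 1.2x = 130.4 - 3.6x → x* = 23.6458.
Gap = |26.7500 − 23.6458| = 3.1042.

3.1 units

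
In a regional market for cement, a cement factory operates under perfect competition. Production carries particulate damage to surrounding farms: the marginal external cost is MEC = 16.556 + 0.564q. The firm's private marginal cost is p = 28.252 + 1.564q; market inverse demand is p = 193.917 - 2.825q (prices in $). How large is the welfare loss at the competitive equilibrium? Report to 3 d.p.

DWL = $144.579

Market equilibrium (private): 28.252 + 1.564q = 193.917 - 2.825q → q_m = 37.7455.
Social marginal cost = private MC + MEC = 44.808 + 2.128q.
Set SMC = demand: 44.808 + 2.128q = 193.917 - 2.825q → q* = 30.1048.
Height of the DWL triangle at q_m is SMC(q_m) − demand(q_m) = MEC(q_m) = 37.8445.
DWL = ½ × 7.6407 × 37.8445 = 144.5792.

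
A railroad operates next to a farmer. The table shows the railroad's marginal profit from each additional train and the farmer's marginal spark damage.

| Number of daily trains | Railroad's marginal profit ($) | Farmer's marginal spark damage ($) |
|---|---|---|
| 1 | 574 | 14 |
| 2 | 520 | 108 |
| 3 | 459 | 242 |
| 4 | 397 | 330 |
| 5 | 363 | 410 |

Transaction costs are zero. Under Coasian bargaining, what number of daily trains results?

4

Bargaining reaches the level where marginal profit last exceeds marginal spark damage.
That holds through level 4 (397 ≥ 330) but not at 5 (363 < 410).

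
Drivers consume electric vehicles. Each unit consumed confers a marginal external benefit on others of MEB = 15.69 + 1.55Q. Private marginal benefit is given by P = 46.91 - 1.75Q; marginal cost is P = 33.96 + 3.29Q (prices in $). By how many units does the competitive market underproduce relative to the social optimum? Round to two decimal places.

5.64 units

Market equilibrium (private): 33.96 + 3.29Q = 46.91 - 1.75Q → Q_m = 2.5694.
Social marginal benefit = demand + MEB = 62.60 - 0.20Q.
Set SMB = MC: 62.60 - 0.20Q = 33.96 + 3.29Q → Q* = 8.2063.
Gap = |2.5694 − 8.2063| = 5.6369.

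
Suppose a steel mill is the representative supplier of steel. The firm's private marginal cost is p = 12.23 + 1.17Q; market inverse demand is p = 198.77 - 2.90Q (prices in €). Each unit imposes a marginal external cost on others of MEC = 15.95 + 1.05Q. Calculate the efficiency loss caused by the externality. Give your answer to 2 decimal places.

DWL = €400.93

Market equilibrium (private): 12.23 + 1.17Q = 198.77 - 2.90Q → Q_m = 45.8329.
Social marginal cost = private MC + MEC = 28.18 + 2.22Q.
Set SMC = demand: 28.18 + 2.22Q = 198.77 - 2.90Q → Q* = 33.3184.
The welfare-loss triangle has base |Q_m − Q*| and height MEC(Q_m) (the vertical gap between SMC and demand is zero at Q* and MEC at Q_m).
DWL = ½ × 12.5145 × 64.0746 = 400.9308.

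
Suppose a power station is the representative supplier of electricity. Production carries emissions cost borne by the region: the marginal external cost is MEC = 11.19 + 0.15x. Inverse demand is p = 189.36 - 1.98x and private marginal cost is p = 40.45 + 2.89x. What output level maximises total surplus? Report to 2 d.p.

x* = 27.43

Social marginal cost = private MC + MEC = 51.64 + 3.04x.
Set SMC = demand: 51.64 + 3.04x = 189.36 - 1.98x → x* = 27.4343.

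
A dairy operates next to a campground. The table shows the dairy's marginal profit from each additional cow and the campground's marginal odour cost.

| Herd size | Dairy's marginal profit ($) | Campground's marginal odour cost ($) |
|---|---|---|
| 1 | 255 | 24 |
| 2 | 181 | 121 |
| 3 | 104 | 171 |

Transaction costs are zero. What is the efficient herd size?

Bargaining reaches the level where marginal profit last exceeds marginal odour cost.
That holds through level 2 (181 ≥ 121) but not at 3 (104 < 171).

2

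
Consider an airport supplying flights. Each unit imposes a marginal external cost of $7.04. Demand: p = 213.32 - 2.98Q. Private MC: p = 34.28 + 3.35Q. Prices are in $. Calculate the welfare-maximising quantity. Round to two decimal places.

Q* = 27.17

Social marginal cost = private MC + MEC = 41.32 + 3.35Q.
Set SMC = demand: 41.32 + 3.35Q = 213.32 - 2.98Q → Q* = 27.1722.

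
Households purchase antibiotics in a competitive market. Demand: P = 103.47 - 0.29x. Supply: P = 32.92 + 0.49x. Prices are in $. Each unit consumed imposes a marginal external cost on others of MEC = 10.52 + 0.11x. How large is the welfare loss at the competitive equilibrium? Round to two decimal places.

Market equilibrium (private): 32.92 + 0.49x = 103.47 - 0.29x → x_m = 90.4487.
Social marginal benefit = demand − MEC = 92.95 - 0.40x.
Set SMB = MC: 92.95 - 0.40x = 32.92 + 0.49x → x* = 67.4494.
Height of the DWL triangle at x_m is MC(x_m) − SMB(x_m) = MEC(x_m) = 20.4694.
DWL = ½ × 22.9993 × 20.4694 = 235.3909.

DWL = $235.39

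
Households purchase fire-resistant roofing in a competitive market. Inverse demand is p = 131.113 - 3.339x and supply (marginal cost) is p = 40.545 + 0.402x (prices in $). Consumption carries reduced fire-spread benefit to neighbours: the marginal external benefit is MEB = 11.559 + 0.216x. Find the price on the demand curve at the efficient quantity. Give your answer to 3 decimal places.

P = $34.375

Social marginal benefit = demand + MEB = 142.672 - 3.123x.
Set SMB = MC: 142.672 - 3.123x = 40.545 + 0.402x → x* = 28.9722.
Consumer price on the demand curve at x*: 131.113 − 3.339×28.9722 = 34.3748.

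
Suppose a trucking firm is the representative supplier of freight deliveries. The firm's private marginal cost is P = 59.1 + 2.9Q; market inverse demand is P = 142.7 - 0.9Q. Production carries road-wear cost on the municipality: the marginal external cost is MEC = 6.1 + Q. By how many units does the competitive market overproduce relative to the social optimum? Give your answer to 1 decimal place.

5.9 units

Market equilibrium (private): 59.1 + 2.9Q = 142.7 - 0.9Q → Q_m = 22.0000.
Social marginal cost = private MC + MEC = 65.2 + 3.9Q.
Set SMC = demand: 65.2 + 3.9Q = 142.7 - 0.9Q → Q* = 16.1458.
Gap = |22.0000 − 16.1458| = 5.8542.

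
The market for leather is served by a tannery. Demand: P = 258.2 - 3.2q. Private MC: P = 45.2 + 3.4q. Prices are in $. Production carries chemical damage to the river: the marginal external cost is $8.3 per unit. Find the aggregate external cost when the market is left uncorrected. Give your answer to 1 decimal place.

Market equilibrium (private): 45.2 + 3.4q = 258.2 - 3.2q → q_m = 32.2727.
Total external cost = MEC × q_m = 8.3 × 32.2727 = 267.8634.

$267.9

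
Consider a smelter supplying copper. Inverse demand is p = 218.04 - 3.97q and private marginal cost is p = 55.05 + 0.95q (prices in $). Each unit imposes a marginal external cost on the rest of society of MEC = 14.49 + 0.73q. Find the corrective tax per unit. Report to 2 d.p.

tax = $33.68 per unit

Social marginal cost = private MC + MEC = 69.54 + 1.68q.
Set SMC = demand: 69.54 + 1.68q = 218.04 - 3.97q → q* = 26.2832.
The Pigouvian tax equals MEC at q*: 14.49 + 0.73×26.2832 = 33.6767.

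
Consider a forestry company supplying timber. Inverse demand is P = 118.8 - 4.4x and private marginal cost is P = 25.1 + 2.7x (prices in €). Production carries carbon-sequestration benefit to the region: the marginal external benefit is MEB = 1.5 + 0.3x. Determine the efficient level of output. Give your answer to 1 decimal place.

Social marginal cost = private MC − MEB = 23.6 + 2.4x.
Set SMC = demand: 23.6 + 2.4x = 118.8 - 4.4x → x* = 14.0000.

x* = 14.0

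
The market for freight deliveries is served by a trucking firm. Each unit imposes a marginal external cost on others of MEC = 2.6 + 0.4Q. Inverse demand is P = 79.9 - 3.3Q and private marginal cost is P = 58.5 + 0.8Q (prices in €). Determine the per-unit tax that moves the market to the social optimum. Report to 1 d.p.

Social marginal cost = private MC + MEC = 61.1 + 1.2Q.
Set SMC = demand: 61.1 + 1.2Q = 79.9 - 3.3Q → Q* = 4.1778.
The Pigouvian tax equals MEC at Q*: 2.6 + 0.4×4.1778 = 4.2711.

tax = €4.3 per unit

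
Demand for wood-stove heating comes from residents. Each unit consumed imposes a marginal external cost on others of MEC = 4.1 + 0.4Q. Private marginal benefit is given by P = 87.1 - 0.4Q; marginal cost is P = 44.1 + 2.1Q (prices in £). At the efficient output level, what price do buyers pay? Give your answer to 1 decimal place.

Social marginal benefit = demand − MEC = 83.0 - 0.8Q.
Set SMB = MC: 83.0 - 0.8Q = 44.1 + 2.1Q → Q* = 13.4138.
Consumer price on the demand curve at Q*: 87.1 − 0.4×13.4138 = 81.7345.

P = £81.7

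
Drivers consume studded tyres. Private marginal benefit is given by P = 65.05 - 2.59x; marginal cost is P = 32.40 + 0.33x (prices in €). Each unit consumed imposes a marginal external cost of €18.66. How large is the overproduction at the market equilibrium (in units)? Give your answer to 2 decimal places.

6.39 units

Market equilibrium (private): 32.40 + 0.33x = 65.05 - 2.59x → x_m = 11.1815.
Social marginal benefit = demand − MEC = 46.39 - 2.59x.
Set SMB = MC: 46.39 - 2.59x = 32.40 + 0.33x → x* = 4.7911.
Gap = |11.1815 − 4.7911| = 6.3904.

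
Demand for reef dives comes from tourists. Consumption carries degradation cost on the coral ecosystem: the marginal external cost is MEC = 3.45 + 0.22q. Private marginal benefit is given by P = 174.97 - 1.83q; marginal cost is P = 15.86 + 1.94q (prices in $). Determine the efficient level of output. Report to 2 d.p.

q* = 39.01

Social marginal benefit = demand − MEC = 171.52 - 2.05q.
Set SMB = MC: 171.52 - 2.05q = 15.86 + 1.94q → q* = 39.0125.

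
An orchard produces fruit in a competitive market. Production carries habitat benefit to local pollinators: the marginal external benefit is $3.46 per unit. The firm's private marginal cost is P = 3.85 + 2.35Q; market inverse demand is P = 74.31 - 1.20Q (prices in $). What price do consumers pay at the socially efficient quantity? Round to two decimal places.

Social marginal cost = private MC − MEB = 0.39 + 2.35Q.
Set SMC = demand: 0.39 + 2.35Q = 74.31 - 1.20Q → Q* = 20.8225.
Consumer price on the demand curve at Q*: 74.31 − 1.20×20.8225 = 49.3230.

P = $49.32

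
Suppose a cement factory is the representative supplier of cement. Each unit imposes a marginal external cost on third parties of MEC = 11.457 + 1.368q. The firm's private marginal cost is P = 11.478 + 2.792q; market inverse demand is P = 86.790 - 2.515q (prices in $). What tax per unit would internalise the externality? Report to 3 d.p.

Social marginal cost = private MC + MEC = 22.935 + 4.160q.
Set SMC = demand: 22.935 + 4.160q = 86.790 - 2.515q → q* = 9.5663.
The Pigouvian tax equals MEC at q*: 11.457 + 1.368×9.5663 = 24.5437.

tax = $24.544 per unit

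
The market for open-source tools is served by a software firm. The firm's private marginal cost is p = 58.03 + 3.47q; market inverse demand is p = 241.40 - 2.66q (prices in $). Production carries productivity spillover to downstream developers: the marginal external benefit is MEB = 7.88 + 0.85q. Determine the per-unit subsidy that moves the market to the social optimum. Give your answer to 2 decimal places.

Social marginal cost = private MC − MEB = 50.15 + 2.62q.
Set SMC = demand: 50.15 + 2.62q = 241.40 - 2.66q → q* = 36.2216.
The Pigouvian subsidy equals MEB at q*: 7.88 + 0.85×36.2216 = 38.6684.

subsidy = $38.67 per unit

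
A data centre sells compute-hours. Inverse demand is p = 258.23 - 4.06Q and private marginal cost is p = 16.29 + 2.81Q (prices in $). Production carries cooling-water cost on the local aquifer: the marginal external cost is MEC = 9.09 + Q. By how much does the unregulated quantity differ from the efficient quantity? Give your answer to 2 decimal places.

5.63 units

Market equilibrium (private): 16.29 + 2.81Q = 258.23 - 4.06Q → Q_m = 35.2169.
Social marginal cost = private MC + MEC = 25.38 + 3.81Q.
Set SMC = demand: 25.38 + 3.81Q = 258.23 - 4.06Q → Q* = 29.5870.
Gap = |35.2169 − 29.5870| = 5.6299.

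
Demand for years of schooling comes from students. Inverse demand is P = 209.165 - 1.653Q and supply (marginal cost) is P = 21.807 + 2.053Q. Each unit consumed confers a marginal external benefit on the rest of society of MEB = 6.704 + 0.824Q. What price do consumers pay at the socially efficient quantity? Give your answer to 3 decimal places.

P = 97.859

Social marginal benefit = demand + MEB = 215.869 - 0.829Q.
Set SMB = MC: 215.869 - 0.829Q = 21.807 + 2.053Q → Q* = 67.3359.
Consumer price on the demand curve at Q*: 209.165 − 1.653×67.3359 = 97.8588.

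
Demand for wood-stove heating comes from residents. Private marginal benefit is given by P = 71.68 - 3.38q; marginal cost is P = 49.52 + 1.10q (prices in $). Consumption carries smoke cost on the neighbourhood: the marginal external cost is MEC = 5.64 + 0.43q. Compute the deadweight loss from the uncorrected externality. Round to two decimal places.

DWL = $6.14

Market equilibrium (private): 49.52 + 1.10q = 71.68 - 3.38q → q_m = 4.9464.
Social marginal benefit = demand − MEC = 66.04 - 3.81q.
Set SMB = MC: 66.04 - 3.81q = 49.52 + 1.10q → q* = 3.3646.
The welfare-loss triangle has base |q_m − q*| and height MEC(q_m) (the vertical gap between SMB and MC is zero at q* and MEC at q_m).
DWL = ½ × 1.5818 × 7.7670 = 6.1429.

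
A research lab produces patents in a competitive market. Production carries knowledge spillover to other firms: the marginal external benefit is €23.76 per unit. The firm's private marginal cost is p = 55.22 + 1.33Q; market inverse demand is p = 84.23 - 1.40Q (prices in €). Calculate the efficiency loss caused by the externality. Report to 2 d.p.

Market equilibrium (private): 55.22 + 1.33Q = 84.23 - 1.40Q → Q_m = 10.6264.
Social marginal cost = private MC − MEB = 31.46 + 1.33Q.
Set SMC = demand: 31.46 + 1.33Q = 84.23 - 1.40Q → Q* = 19.3297.
Between Q* and Q_m the wedge demand − SMC runs linearly from 0 to MEB(Q_m), so the loss is a triangle.
DWL = ½ × 8.7033 × 23.7600 = 103.3952.

DWL = €103.40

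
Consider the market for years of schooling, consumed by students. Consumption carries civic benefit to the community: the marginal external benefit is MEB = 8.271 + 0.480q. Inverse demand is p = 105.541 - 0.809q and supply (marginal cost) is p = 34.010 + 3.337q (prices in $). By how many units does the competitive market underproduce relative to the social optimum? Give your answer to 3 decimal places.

Market equilibrium (private): 34.010 + 3.337q = 105.541 - 0.809q → q_m = 17.2530.
Social marginal benefit = demand + MEB = 113.812 - 0.329q.
Set SMB = MC: 113.812 - 0.329q = 34.010 + 3.337q → q* = 21.7681.
Gap = |17.2530 − 21.7681| = 4.5151.

4.515 units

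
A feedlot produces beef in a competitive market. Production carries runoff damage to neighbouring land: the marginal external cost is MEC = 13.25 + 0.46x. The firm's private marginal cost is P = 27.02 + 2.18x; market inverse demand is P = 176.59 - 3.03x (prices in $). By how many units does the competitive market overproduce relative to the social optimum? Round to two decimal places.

Market equilibrium (private): 27.02 + 2.18x = 176.59 - 3.03x → x_m = 28.7083.
Social marginal cost = private MC + MEC = 40.27 + 2.64x.
Set SMC = demand: 40.27 + 2.64x = 176.59 - 3.03x → x* = 24.0423.
Gap = |28.7083 − 24.0423| = 4.6660.

4.67 units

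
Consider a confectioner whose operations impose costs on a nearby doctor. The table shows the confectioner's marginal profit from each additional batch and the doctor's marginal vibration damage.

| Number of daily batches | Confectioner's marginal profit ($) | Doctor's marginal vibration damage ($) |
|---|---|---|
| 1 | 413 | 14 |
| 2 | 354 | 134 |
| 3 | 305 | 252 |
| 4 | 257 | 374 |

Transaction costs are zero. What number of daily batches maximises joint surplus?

Bargaining reaches the level where marginal profit last exceeds marginal vibration damage.
That holds through level 3 (305 ≥ 252) but not at 4 (257 < 374).

3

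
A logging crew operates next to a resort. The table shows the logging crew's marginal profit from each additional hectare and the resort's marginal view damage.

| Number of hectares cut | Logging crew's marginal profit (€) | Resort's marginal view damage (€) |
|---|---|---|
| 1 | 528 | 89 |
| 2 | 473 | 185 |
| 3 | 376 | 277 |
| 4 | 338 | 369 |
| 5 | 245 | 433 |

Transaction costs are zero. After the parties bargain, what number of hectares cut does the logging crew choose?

3

Bargaining reaches the level where marginal profit last exceeds marginal view damage.
That holds through level 3 (376 ≥ 277) but not at 4 (338 < 369).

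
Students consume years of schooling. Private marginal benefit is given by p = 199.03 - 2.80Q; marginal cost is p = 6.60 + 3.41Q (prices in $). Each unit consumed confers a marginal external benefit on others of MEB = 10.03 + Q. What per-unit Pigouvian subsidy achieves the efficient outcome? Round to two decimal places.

Social marginal benefit = demand + MEB = 209.06 - 1.80Q.
Set SMB = MC: 209.06 - 1.80Q = 6.60 + 3.41Q → Q* = 38.8599.
The Pigouvian subsidy equals MEB at Q*: 10.03 + 1.00×38.8599 = 48.8899.

subsidy = $48.89 per unit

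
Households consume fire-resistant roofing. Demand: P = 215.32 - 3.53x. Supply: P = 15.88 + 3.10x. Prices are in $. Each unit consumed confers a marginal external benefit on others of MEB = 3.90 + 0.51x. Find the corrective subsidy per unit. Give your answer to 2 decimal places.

subsidy = $20.85 per unit

Social marginal benefit = demand + MEB = 219.22 - 3.02x.
Set SMB = MC: 219.22 - 3.02x = 15.88 + 3.10x → x* = 33.2255.
The Pigouvian subsidy equals MEB at x*: 3.90 + 0.51×33.2255 = 20.8450.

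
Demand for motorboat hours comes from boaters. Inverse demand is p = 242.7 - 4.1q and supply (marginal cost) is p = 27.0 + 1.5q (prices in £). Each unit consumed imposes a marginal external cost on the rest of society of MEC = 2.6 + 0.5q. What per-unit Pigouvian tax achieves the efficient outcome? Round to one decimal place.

tax = £20.1 per unit

Social marginal benefit = demand − MEC = 240.1 - 4.6q.
Set SMB = MC: 240.1 - 4.6q = 27.0 + 1.5q → q* = 34.9344.
The Pigouvian tax equals MEC at q*: 2.6 + 0.5×34.9344 = 20.0672.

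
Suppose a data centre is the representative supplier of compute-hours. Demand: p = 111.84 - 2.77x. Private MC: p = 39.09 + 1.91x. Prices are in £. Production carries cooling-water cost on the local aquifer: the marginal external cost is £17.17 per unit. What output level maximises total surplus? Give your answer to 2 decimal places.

Social marginal cost = private MC + MEC = 56.26 + 1.91x.
Set SMC = demand: 56.26 + 1.91x = 111.84 - 2.77x → x* = 11.8761.

x* = 11.88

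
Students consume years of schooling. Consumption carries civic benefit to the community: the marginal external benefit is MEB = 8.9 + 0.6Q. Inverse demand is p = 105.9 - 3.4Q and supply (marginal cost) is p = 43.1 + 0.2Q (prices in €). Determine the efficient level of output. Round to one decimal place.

Social marginal benefit = demand + MEB = 114.8 - 2.8Q.
Set SMB = MC: 114.8 - 2.8Q = 43.1 + 0.2Q → Q* = 23.9000.

Q* = 23.9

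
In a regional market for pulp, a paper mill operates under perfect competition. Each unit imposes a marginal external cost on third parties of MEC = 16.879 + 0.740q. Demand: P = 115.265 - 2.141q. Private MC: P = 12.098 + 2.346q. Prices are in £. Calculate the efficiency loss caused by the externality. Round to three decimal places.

DWL = £109.887

Market equilibrium (private): 12.098 + 2.346q = 115.265 - 2.141q → q_m = 22.9924.
Social marginal cost = private MC + MEC = 28.977 + 3.086q.
Set SMC = demand: 28.977 + 3.086q = 115.265 - 2.141q → q* = 16.5081.
Between q* and q_m the wedge SMC − demand runs linearly from 0 to MEC(q_m), so the loss is a triangle.
DWL = ½ × 6.4843 × 33.8934 = 109.8875.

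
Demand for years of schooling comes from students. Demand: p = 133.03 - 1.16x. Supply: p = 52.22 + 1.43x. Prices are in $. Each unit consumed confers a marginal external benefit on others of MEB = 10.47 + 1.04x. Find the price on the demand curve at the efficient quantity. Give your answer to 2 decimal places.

Social marginal benefit = demand + MEB = 143.50 - 0.12x.
Set SMB = MC: 143.50 - 0.12x = 52.22 + 1.43x → x* = 58.8903.
Consumer price on the demand curve at x*: 133.03 − 1.16×58.8903 = 64.7173.

P = $64.72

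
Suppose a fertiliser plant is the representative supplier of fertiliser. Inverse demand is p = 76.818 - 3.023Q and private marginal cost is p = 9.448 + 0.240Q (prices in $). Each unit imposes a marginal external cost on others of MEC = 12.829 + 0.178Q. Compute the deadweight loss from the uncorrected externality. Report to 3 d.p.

Market equilibrium (private): 9.448 + 0.240Q = 76.818 - 3.023Q → Q_m = 20.6466.
Social marginal cost = private MC + MEC = 22.277 + 0.418Q.
Set SMC = demand: 22.277 + 0.418Q = 76.818 - 3.023Q → Q* = 15.8503.
Between Q* and Q_m the wedge SMC − demand runs linearly from 0 to MEC(Q_m), so the loss is a triangle.
DWL = ½ × 4.7963 × 16.5041 = 39.5793.

DWL = $39.579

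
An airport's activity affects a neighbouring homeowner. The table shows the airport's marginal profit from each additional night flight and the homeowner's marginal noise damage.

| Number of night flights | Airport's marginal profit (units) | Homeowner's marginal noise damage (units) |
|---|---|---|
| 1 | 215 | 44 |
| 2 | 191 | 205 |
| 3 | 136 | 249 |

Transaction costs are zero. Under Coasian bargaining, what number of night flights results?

Bargaining reaches the level where marginal profit last exceeds marginal noise damage.
That holds through level 1 (215 ≥ 44) but not at 2 (191 < 205).

1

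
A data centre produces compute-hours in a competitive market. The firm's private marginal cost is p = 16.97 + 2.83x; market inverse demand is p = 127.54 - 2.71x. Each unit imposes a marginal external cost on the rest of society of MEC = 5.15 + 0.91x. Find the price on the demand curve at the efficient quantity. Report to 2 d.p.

Social marginal cost = private MC + MEC = 22.12 + 3.74x.
Set SMC = demand: 22.12 + 3.74x = 127.54 - 2.71x → x* = 16.3442.
Consumer price on the demand curve at x*: 127.54 − 2.71×16.3442 = 83.2472.

P = 83.25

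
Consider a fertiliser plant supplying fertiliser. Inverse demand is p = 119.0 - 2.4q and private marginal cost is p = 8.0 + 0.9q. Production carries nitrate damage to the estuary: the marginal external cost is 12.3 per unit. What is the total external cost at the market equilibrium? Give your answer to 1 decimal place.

413.7

Market equilibrium (private): 8.0 + 0.9q = 119.0 - 2.4q → q_m = 33.6364.
Total external cost = MEC × q_m = 12.3 × 33.6364 = 413.7277.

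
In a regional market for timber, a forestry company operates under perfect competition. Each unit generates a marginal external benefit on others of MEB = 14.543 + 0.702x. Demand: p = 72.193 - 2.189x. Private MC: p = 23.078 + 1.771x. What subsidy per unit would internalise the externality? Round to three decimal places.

subsidy = 28.259 per unit

Social marginal cost = private MC − MEB = 8.535 + 1.069x.
Set SMC = demand: 8.535 + 1.069x = 72.193 - 2.189x → x* = 19.5390.
The Pigouvian subsidy equals MEB at x*: 14.543 + 0.702×19.5390 = 28.2594.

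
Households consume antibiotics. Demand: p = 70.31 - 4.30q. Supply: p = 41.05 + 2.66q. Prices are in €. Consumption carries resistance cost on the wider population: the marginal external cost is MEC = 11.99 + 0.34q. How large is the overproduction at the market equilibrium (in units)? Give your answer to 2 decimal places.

1.84 units

Market equilibrium (private): 41.05 + 2.66q = 70.31 - 4.30q → q_m = 4.2040.
Social marginal benefit = demand − MEC = 58.32 - 4.64q.
Set SMB = MC: 58.32 - 4.64q = 41.05 + 2.66q → q* = 2.3658.
Gap = |4.2040 − 2.3658| = 1.8382.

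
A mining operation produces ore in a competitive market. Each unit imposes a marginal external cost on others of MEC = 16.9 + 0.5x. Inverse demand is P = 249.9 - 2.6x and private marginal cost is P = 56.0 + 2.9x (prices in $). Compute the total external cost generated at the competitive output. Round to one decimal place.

Market equilibrium (private): 56.0 + 2.9x = 249.9 - 2.6x → x_m = 35.2545.
Total external cost = ∫₀^{x_m} (16.9 + 0.5x) dx = 16.9×35.2545 + ½×0.5×35.2545² = 906.5210.

$906.5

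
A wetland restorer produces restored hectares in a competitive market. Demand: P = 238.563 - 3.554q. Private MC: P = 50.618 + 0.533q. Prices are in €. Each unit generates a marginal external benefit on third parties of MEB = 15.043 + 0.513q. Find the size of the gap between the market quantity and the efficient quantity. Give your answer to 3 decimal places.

Market equilibrium (private): 50.618 + 0.533q = 238.563 - 3.554q → q_m = 45.9861.
Social marginal cost = private MC − MEB = 35.575 + 0.020q.
Set SMC = demand: 35.575 + 0.020q = 238.563 - 3.554q → q* = 56.7957.
Gap = |45.9861 − 56.7957| = 10.8096.

10.810 units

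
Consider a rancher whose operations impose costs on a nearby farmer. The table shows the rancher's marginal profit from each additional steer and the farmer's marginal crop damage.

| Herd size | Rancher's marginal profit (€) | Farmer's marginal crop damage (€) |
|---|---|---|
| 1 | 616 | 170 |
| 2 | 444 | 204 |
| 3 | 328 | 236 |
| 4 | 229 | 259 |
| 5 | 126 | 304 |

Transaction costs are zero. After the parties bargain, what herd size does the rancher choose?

Bargaining reaches the level where marginal profit last exceeds marginal crop damage.
That holds through level 3 (328 ≥ 236) but not at 4 (229 < 259).

3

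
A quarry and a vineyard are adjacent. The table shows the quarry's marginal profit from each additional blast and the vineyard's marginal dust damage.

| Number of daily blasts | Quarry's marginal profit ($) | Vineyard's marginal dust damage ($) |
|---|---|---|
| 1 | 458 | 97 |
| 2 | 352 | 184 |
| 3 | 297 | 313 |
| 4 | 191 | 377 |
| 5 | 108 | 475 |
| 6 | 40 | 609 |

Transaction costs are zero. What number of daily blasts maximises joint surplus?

Bargaining reaches the level where marginal profit last exceeds marginal dust damage.
That holds through level 2 (352 ≥ 184) but not at 3 (297 < 313).

2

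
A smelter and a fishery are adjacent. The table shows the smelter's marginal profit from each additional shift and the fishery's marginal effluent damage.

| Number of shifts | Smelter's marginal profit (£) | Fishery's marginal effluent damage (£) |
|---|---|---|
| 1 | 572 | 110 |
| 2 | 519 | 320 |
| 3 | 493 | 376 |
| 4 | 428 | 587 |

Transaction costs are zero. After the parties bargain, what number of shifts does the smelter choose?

3

Bargaining reaches the level where marginal profit last exceeds marginal effluent damage.
That holds through level 3 (493 ≥ 376) but not at 4 (428 < 587).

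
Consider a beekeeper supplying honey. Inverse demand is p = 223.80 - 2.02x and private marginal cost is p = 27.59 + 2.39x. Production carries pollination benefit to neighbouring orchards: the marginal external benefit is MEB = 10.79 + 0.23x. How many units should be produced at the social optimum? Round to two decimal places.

Social marginal cost = private MC − MEB = 16.80 + 2.16x.
Set SMC = demand: 16.80 + 2.16x = 223.80 - 2.02x → x* = 49.5215.

x* = 49.52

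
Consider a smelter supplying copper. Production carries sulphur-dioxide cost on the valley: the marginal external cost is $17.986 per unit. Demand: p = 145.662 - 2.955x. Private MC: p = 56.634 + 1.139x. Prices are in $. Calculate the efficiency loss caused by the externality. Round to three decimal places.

Market equilibrium (private): 56.634 + 1.139x = 145.662 - 2.955x → x_m = 21.7460.
Social marginal cost = private MC + MEC = 74.620 + 1.139x.
Set SMC = demand: 74.620 + 1.139x = 145.662 - 2.955x → x* = 17.3527.
Height of the DWL triangle at x_m is SMC(x_m) − demand(x_m) = MEC(x_m) = 17.9860.
DWL = ½ × 4.3933 × 17.9860 = 39.5089.

DWL = $39.509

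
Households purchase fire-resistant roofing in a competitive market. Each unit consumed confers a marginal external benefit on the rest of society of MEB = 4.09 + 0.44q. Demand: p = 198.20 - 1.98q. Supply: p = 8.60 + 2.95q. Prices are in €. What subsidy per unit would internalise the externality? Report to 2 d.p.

subsidy = €23.07 per unit

Social marginal benefit = demand + MEB = 202.29 - 1.54q.
Set SMB = MC: 202.29 - 1.54q = 8.60 + 2.95q → q* = 43.1381.
The Pigouvian subsidy equals MEB at q*: 4.09 + 0.44×43.1381 = 23.0708.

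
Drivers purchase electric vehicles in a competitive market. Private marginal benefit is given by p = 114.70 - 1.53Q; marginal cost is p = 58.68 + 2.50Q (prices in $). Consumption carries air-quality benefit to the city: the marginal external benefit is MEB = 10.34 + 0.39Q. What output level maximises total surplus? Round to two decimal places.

Q* = 18.23

Social marginal benefit = demand + MEB = 125.04 - 1.14Q.
Set SMB = MC: 125.04 - 1.14Q = 58.68 + 2.50Q → Q* = 18.2308.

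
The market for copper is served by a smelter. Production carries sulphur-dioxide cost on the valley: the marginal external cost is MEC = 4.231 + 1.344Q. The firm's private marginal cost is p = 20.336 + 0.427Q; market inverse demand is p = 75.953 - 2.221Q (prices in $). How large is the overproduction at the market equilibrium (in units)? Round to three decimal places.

8.131 units

Market equilibrium (private): 20.336 + 0.427Q = 75.953 - 2.221Q → Q_m = 21.0034.
Social marginal cost = private MC + MEC = 24.567 + 1.771Q.
Set SMC = demand: 24.567 + 1.771Q = 75.953 - 2.221Q → Q* = 12.8722.
Gap = |21.0034 − 12.8722| = 8.1312.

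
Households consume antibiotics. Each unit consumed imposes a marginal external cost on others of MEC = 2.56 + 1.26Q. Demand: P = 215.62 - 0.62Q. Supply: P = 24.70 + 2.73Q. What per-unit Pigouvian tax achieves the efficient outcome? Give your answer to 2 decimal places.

Social marginal benefit = demand − MEC = 213.06 - 1.88Q.
Set SMB = MC: 213.06 - 1.88Q = 24.70 + 2.73Q → Q* = 40.8590.
The Pigouvian tax equals MEC at Q*: 2.56 + 1.26×40.8590 = 54.0423.

tax = 54.04 per unit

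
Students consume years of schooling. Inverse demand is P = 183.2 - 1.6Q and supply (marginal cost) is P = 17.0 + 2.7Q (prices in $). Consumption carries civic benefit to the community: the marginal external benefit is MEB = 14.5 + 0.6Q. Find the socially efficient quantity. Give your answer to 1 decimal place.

Q* = 48.8

Social marginal benefit = demand + MEB = 197.7 - Q.
Set SMB = MC: 197.7 - Q = 17.0 + 2.7Q → Q* = 48.8378.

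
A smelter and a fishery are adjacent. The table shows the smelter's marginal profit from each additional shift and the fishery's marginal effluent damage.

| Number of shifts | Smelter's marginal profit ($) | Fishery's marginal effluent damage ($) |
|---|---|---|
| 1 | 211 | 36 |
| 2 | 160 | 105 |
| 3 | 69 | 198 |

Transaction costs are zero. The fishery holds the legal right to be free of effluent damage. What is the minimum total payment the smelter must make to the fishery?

Efficient level: marginal profit ≥ marginal effluent damage through level 2, so k* = 2.
With the fishery holding the right, the smelter must at least compensate total damage at k*: 36 + 105 = 141.

$141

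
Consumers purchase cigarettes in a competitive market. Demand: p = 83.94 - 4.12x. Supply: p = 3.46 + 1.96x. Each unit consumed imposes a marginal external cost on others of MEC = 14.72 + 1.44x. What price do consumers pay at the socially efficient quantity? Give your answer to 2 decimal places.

P = 47.91

Social marginal benefit = demand − MEC = 69.22 - 5.56x.
Set SMB = MC: 69.22 - 5.56x = 3.46 + 1.96x → x* = 8.7447.
Consumer price on the demand curve at x*: 83.94 − 4.12×8.7447 = 47.9118.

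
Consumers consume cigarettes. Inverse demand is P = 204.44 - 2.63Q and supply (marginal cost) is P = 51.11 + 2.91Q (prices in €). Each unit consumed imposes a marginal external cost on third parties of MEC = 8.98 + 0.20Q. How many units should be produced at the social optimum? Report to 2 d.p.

Social marginal benefit = demand − MEC = 195.46 - 2.83Q.
Set SMB = MC: 195.46 - 2.83Q = 51.11 + 2.91Q → Q* = 25.1481.

Q* = 25.15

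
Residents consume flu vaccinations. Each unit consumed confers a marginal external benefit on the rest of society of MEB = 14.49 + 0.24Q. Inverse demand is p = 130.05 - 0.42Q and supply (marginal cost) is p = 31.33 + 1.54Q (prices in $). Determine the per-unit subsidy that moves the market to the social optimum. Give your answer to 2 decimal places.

subsidy = $30.29 per unit

Social marginal benefit = demand + MEB = 144.54 - 0.18Q.
Set SMB = MC: 144.54 - 0.18Q = 31.33 + 1.54Q → Q* = 65.8198.
The Pigouvian subsidy equals MEB at Q*: 14.49 + 0.24×65.8198 = 30.2868.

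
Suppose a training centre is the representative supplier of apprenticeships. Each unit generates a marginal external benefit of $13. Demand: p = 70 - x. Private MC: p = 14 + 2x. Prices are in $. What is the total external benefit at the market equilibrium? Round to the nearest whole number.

$243

Market equilibrium (private): 14 + 2x = 70 - x → x_m = 18.6667.
Total external benefit = MEB × x_m = 13 × 18.6667 = 242.6671.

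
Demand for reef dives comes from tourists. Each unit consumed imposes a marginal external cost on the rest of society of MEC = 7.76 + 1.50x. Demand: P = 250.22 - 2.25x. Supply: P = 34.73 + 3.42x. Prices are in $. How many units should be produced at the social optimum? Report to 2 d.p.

Social marginal benefit = demand − MEC = 242.46 - 3.75x.
Set SMB = MC: 242.46 - 3.75x = 34.73 + 3.42x → x* = 28.9721.

x* = 28.97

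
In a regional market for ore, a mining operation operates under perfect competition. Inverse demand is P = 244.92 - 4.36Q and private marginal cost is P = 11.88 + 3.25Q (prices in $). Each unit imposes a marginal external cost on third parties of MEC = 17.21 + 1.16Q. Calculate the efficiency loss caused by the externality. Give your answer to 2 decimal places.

DWL = $158.54

Market equilibrium (private): 11.88 + 3.25Q = 244.92 - 4.36Q → Q_m = 30.6229.
Social marginal cost = private MC + MEC = 29.09 + 4.41Q.
Set SMC = demand: 29.09 + 4.41Q = 244.92 - 4.36Q → Q* = 24.6100.
Height of the DWL triangle at Q_m is SMC(Q_m) − demand(Q_m) = MEC(Q_m) = 52.7325.
DWL = ½ × 6.0129 × 52.7325 = 158.5376.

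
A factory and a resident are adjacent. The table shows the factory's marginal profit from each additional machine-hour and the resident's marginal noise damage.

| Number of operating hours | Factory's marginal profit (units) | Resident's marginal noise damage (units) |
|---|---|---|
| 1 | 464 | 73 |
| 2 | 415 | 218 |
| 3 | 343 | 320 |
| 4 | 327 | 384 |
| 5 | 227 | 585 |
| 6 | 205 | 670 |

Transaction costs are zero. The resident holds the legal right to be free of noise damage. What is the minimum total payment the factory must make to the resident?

Efficient level: marginal profit ≥ marginal noise damage through level 3, so k* = 3.
With the resident holding the right, the factory must at least compensate total damage at k*: 73 + 218 + 320 = 611.

611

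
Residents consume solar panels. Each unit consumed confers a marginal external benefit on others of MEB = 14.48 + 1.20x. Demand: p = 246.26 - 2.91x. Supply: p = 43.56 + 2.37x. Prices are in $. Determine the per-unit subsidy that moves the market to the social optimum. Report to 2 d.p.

subsidy = $78.36 per unit

Social marginal benefit = demand + MEB = 260.74 - 1.71x.
Set SMB = MC: 260.74 - 1.71x = 43.56 + 2.37x → x* = 53.2304.
The Pigouvian subsidy equals MEB at x*: 14.48 + 1.20×53.2304 = 78.3565.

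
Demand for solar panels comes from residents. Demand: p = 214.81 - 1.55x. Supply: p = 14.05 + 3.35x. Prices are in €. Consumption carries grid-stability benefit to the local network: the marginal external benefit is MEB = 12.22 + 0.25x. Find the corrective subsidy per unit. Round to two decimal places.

Social marginal benefit = demand + MEB = 227.03 - 1.30x.
Set SMB = MC: 227.03 - 1.30x = 14.05 + 3.35x → x* = 45.8022.
The Pigouvian subsidy equals MEB at x*: 12.22 + 0.25×45.8022 = 23.6706.

subsidy = €23.67 per unit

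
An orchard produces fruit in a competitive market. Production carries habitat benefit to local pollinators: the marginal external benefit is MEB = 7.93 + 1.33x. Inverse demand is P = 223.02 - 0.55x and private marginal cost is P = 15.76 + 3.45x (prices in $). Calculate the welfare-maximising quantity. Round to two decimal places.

x* = 80.60

Social marginal cost = private MC − MEB = 7.83 + 2.12x.
Set SMC = demand: 7.83 + 2.12x = 223.02 - 0.55x → x* = 80.5955.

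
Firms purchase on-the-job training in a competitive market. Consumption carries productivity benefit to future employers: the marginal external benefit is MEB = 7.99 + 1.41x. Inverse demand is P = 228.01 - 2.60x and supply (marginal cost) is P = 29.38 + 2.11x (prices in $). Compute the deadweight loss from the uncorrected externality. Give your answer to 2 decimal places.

Market equilibrium (private): 29.38 + 2.11x = 228.01 - 2.60x → x_m = 42.1720.
Social marginal benefit = demand + MEB = 236.00 - 1.19x.
Set SMB = MC: 236.00 - 1.19x = 29.38 + 2.11x → x* = 62.6121.
Between x* and x_m the wedge SMB − MC runs linearly from 0 to MEB(x_m), so the loss is a triangle.
DWL = ½ × 20.4401 × 67.4525 = 689.3679.

DWL = $689.37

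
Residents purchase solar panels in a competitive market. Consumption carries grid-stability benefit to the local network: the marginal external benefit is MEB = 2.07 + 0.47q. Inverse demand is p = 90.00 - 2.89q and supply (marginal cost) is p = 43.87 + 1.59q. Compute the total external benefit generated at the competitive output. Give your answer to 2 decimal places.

Market equilibrium (private): 43.87 + 1.59q = 90.00 - 2.89q → q_m = 10.2969.
Total external benefit = ∫₀^{q_m} (2.07 + 0.47q) dq = 2.07×10.2969 + ½×0.47×10.2969² = 46.2307.

46.23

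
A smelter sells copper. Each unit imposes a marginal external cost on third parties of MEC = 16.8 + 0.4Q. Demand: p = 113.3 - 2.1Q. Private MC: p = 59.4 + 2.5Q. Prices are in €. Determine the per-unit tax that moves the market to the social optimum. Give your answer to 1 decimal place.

Social marginal cost = private MC + MEC = 76.2 + 2.9Q.
Set SMC = demand: 76.2 + 2.9Q = 113.3 - 2.1Q → Q* = 7.4200.
The Pigouvian tax equals MEC at Q*: 16.8 + 0.4×7.4200 = 19.7680.

tax = €19.8 per unit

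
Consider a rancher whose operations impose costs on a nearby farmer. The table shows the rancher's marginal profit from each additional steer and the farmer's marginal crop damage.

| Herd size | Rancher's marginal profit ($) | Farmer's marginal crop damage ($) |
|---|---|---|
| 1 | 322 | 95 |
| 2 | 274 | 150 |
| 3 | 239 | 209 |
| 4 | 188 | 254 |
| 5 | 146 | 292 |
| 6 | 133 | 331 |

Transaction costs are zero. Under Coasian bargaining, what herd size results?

3

Bargaining reaches the level where marginal profit last exceeds marginal crop damage.
That holds through level 3 (239 ≥ 209) but not at 4 (188 < 254).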